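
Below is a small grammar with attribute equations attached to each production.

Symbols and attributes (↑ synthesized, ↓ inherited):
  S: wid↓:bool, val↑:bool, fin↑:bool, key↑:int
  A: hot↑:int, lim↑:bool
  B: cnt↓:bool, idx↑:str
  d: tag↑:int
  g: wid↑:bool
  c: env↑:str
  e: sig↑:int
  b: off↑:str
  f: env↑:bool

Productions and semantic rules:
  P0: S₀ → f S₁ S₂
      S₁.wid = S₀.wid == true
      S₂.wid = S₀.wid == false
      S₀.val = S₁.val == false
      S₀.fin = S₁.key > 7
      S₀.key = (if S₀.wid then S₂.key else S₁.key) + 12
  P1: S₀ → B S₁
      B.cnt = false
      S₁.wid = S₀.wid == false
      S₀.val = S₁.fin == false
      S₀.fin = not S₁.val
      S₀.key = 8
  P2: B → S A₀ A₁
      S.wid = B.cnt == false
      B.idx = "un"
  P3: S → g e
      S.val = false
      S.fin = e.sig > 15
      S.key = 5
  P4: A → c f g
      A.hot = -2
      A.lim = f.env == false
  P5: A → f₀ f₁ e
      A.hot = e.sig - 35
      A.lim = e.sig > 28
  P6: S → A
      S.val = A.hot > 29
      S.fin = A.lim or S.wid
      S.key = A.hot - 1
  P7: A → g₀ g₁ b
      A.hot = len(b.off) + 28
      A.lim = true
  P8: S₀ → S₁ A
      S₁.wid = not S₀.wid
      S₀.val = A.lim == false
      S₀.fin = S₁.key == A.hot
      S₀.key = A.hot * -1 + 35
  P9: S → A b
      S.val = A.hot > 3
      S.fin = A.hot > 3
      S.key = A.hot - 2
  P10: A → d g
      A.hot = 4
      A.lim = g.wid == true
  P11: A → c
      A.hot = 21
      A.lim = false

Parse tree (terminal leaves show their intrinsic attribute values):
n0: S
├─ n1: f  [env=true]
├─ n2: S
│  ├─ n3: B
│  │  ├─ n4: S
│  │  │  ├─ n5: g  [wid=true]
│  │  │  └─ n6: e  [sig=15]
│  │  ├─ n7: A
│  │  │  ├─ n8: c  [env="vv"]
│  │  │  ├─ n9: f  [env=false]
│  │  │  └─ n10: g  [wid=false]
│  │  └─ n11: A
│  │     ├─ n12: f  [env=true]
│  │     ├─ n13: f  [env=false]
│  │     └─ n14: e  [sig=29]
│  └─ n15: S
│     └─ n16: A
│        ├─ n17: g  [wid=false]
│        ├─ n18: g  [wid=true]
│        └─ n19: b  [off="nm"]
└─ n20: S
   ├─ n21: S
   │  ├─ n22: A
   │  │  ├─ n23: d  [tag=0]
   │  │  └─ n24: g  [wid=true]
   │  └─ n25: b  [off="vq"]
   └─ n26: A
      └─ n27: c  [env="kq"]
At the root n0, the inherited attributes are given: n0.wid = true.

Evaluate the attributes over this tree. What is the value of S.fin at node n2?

1. n0.wid = true  [given at root]
2. n1.env = true  [terminal]
3. n2.wid = true  [S₀.wid == true]
4. n3.cnt = false  [false]
5. n4.wid = true  [B.cnt == false]
6. n5.wid = true  [terminal]
7. n6.sig = 15  [terminal]
8. n4.val = false  [false]
9. n4.fin = false  [e.sig > 15]
10. n4.key = 5  [5]
11. n8.env = "vv"  [terminal]
12. n9.env = false  [terminal]
13. n10.wid = false  [terminal]
14. n7.hot = -2  [-2]
15. n7.lim = true  [f.env == false]
16. n12.env = true  [terminal]
17. n13.env = false  [terminal]
18. n14.sig = 29  [terminal]
19. n11.hot = -6  [e.sig - 35]
20. n11.lim = true  [e.sig > 28]
21. n3.idx = "un"  ["un"]
22. n15.wid = false  [S₀.wid == false]
23. n17.wid = false  [terminal]
24. n18.wid = true  [terminal]
25. n19.off = "nm"  [terminal]
26. n16.hot = 30  [len(b.off) + 28]
27. n16.lim = true  [true]
28. n15.val = true  [A.hot > 29]
29. n15.fin = true  [A.lim or S.wid]
30. n15.key = 29  [A.hot - 1]
31. n2.val = false  [S₁.fin == false]
32. n2.fin = false  [not S₁.val]
33. n2.key = 8  [8]
34. n20.wid = false  [S₀.wid == false]
35. n21.wid = true  [not S₀.wid]
36. n23.tag = 0  [terminal]
37. n24.wid = true  [terminal]
38. n22.hot = 4  [4]
39. n22.lim = true  [g.wid == true]
40. n25.off = "vq"  [terminal]
41. n21.val = true  [A.hot > 3]
42. n21.fin = true  [A.hot > 3]
43. n21.key = 2  [A.hot - 2]
44. n27.env = "kq"  [terminal]
45. n26.hot = 21  [21]
46. n26.lim = false  [false]
47. n20.val = true  [A.lim == false]
48. n20.fin = false  [S₁.key == A.hot]
49. n20.key = 14  [A.hot * -1 + 35]
50. n0.val = true  [S₁.val == false]
51. n0.fin = true  [S₁.key > 7]
52. n0.key = 26  [(if S₀.wid then S₂.key else S₁.key) + 12]

false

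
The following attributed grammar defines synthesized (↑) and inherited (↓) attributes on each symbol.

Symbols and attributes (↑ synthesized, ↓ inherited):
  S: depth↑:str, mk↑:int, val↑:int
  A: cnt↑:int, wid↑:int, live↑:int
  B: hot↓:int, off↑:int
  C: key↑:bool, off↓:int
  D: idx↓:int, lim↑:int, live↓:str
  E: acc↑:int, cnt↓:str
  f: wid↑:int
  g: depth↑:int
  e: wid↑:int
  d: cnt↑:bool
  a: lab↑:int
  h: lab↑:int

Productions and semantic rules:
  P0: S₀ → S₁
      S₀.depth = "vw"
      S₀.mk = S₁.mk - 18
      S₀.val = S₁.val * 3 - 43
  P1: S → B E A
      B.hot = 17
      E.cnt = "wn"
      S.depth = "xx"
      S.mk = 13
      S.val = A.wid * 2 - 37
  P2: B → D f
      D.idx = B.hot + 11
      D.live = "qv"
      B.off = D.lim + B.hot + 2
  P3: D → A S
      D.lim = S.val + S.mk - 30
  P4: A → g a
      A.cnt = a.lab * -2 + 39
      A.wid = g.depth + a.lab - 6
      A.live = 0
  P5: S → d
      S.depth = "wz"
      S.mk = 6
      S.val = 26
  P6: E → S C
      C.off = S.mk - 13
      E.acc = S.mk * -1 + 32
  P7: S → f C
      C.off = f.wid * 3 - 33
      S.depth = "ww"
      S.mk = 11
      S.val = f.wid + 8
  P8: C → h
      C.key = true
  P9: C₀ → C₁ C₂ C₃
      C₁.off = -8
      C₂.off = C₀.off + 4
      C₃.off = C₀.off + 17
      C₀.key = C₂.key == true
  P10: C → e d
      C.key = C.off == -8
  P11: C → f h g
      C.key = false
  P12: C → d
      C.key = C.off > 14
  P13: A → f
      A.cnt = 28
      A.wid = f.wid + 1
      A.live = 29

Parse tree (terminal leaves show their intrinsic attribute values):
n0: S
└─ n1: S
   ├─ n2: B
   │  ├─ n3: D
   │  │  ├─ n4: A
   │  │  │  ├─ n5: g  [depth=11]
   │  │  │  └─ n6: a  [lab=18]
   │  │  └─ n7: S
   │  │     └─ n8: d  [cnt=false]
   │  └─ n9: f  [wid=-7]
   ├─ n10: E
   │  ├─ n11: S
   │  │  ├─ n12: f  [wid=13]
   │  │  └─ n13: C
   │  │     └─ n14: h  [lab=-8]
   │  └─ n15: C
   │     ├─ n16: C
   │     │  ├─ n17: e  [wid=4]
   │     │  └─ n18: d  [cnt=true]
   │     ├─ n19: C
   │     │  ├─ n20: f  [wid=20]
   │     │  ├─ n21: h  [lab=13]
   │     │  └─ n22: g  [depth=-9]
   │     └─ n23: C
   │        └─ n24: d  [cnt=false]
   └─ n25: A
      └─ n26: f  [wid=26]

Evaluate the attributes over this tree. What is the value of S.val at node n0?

1. n2.hot = 17  [17]
2. n3.idx = 28  [B.hot + 11]
3. n3.live = "qv"  ["qv"]
4. n5.depth = 11  [terminal]
5. n6.lab = 18  [terminal]
6. n4.cnt = 3  [a.lab * -2 + 39]
7. n4.wid = 23  [g.depth + a.lab - 6]
8. n4.live = 0  [0]
9. n8.cnt = false  [terminal]
10. n7.depth = "wz"  ["wz"]
11. n7.mk = 6  [6]
12. n7.val = 26  [26]
13. n3.lim = 2  [S.val + S.mk - 30]
14. n9.wid = -7  [terminal]
15. n2.off = 21  [D.lim + B.hot + 2]
16. n10.cnt = "wn"  ["wn"]
17. n12.wid = 13  [terminal]
18. n13.off = 6  [f.wid * 3 - 33]
19. n14.lab = -8  [terminal]
20. n13.key = true  [true]
21. n11.depth = "ww"  ["ww"]
22. n11.mk = 11  [11]
23. n11.val = 21  [f.wid + 8]
24. n15.off = -2  [S.mk - 13]
25. n16.off = -8  [-8]
26. n17.wid = 4  [terminal]
27. n18.cnt = true  [terminal]
28. n16.key = true  [C.off == -8]
29. n19.off = 2  [C₀.off + 4]
30. n20.wid = 20  [terminal]
31. n21.lab = 13  [terminal]
32. n22.depth = -9  [terminal]
33. n19.key = false  [false]
34. n23.off = 15  [C₀.off + 17]
35. n24.cnt = false  [terminal]
36. n23.key = true  [C.off > 14]
37. n15.key = false  [C₂.key == true]
38. n10.acc = 21  [S.mk * -1 + 32]
39. n26.wid = 26  [terminal]
40. n25.cnt = 28  [28]
41. n25.wid = 27  [f.wid + 1]
42. n25.live = 29  [29]
43. n1.depth = "xx"  ["xx"]
44. n1.mk = 13  [13]
45. n1.val = 17  [A.wid * 2 - 37]
46. n0.depth = "vw"  ["vw"]
47. n0.mk = -5  [S₁.mk - 18]
48. n0.val = 8  [S₁.val * 3 - 43]

8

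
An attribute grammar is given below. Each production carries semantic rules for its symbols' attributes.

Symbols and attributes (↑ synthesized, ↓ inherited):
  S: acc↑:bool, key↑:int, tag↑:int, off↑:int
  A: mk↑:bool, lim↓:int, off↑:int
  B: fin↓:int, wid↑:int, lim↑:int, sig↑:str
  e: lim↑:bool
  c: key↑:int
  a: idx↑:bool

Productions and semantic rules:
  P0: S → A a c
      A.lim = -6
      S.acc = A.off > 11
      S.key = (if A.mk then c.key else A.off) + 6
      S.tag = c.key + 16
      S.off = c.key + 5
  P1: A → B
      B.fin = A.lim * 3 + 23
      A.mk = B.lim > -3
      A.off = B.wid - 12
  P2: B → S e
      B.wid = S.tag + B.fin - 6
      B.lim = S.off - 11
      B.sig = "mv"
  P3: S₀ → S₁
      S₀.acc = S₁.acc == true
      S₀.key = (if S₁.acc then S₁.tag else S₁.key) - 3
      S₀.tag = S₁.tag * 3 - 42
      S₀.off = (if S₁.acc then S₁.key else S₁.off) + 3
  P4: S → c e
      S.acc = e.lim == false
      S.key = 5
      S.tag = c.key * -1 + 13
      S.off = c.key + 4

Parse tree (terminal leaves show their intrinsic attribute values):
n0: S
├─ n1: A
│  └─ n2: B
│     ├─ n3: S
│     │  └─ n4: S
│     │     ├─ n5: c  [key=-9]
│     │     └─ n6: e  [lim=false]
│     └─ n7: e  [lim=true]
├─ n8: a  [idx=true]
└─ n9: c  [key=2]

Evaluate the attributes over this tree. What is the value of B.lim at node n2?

-3

1. n1.lim = -6  [-6]
2. n2.fin = 5  [A.lim * 3 + 23]
3. n5.key = -9  [terminal]
4. n6.lim = false  [terminal]
5. n4.acc = true  [e.lim == false]
6. n4.key = 5  [5]
7. n4.tag = 22  [c.key * -1 + 13]
8. n4.off = -5  [c.key + 4]
9. n3.acc = true  [S₁.acc == true]
10. n3.key = 19  [(if S₁.acc then S₁.tag else S₁.key) - 3]
11. n3.tag = 24  [S₁.tag * 3 - 42]
12. n3.off = 8  [(if S₁.acc then S₁.key else S₁.off) + 3]
13. n7.lim = true  [terminal]
14. n2.wid = 23  [S.tag + B.fin - 6]
15. n2.lim = -3  [S.off - 11]
16. n2.sig = "mv"  ["mv"]
17. n1.mk = false  [B.lim > -3]
18. n1.off = 11  [B.wid - 12]
19. n8.idx = true  [terminal]
20. n9.key = 2  [terminal]
21. n0.acc = false  [A.off > 11]
22. n0.key = 17  [(if A.mk then c.key else A.off) + 6]
23. n0.tag = 18  [c.key + 16]
24. n0.off = 7  [c.key + 5]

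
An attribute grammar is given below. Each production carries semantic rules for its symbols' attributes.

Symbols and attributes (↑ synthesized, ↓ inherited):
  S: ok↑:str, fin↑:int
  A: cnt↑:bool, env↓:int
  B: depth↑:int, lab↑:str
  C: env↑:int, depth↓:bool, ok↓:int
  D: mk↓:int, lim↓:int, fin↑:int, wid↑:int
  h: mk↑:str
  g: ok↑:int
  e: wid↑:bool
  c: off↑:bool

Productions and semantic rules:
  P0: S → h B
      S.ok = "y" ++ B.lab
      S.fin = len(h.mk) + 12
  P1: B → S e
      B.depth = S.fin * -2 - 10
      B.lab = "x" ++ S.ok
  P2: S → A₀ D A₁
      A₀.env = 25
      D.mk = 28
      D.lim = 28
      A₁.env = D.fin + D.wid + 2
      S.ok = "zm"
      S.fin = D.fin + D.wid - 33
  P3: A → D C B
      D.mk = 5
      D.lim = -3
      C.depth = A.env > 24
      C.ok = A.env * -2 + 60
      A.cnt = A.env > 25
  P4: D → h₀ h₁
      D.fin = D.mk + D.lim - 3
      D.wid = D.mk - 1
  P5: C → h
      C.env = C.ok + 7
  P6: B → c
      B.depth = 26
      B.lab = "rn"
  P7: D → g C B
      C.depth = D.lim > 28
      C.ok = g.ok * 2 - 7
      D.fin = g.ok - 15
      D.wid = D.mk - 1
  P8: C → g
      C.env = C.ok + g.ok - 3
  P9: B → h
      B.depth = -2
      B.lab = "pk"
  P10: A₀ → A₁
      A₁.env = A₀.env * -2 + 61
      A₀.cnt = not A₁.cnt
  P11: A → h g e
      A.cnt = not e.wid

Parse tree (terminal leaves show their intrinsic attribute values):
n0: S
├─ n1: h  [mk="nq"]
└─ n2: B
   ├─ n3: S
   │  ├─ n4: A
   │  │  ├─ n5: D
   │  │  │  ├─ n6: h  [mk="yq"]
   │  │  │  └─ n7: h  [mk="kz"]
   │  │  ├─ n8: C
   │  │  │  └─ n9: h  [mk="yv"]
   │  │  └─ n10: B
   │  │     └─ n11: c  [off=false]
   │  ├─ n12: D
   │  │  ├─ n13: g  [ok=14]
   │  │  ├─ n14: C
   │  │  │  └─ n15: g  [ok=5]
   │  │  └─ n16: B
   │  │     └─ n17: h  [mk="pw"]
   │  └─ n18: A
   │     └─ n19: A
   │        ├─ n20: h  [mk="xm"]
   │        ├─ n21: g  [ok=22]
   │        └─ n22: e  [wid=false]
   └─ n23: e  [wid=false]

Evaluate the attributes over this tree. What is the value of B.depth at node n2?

4

1. n1.mk = "nq"  [terminal]
2. n4.env = 25  [25]
3. n5.mk = 5  [5]
4. n5.lim = -3  [-3]
5. n6.mk = "yq"  [terminal]
6. n7.mk = "kz"  [terminal]
7. n5.fin = -1  [D.mk + D.lim - 3]
8. n5.wid = 4  [D.mk - 1]
9. n8.depth = true  [A.env > 24]
10. n8.ok = 10  [A.env * -2 + 60]
11. n9.mk = "yv"  [terminal]
12. n8.env = 17  [C.ok + 7]
13. n11.off = false  [terminal]
14. n10.depth = 26  [26]
15. n10.lab = "rn"  ["rn"]
16. n4.cnt = false  [A.env > 25]
17. n12.mk = 28  [28]
18. n12.lim = 28  [28]
19. n13.ok = 14  [terminal]
20. n14.depth = false  [D.lim > 28]
21. n14.ok = 21  [g.ok * 2 - 7]
22. n15.ok = 5  [terminal]
23. n14.env = 23  [C.ok + g.ok - 3]
24. n17.mk = "pw"  [terminal]
25. n16.depth = -2  [-2]
26. n16.lab = "pk"  ["pk"]
27. n12.fin = -1  [g.ok - 15]
28. n12.wid = 27  [D.mk - 1]
29. n18.env = 28  [D.fin + D.wid + 2]
30. n19.env = 5  [A₀.env * -2 + 61]
31. n20.mk = "xm"  [terminal]
32. n21.ok = 22  [terminal]
33. n22.wid = false  [terminal]
34. n19.cnt = true  [not e.wid]
35. n18.cnt = false  [not A₁.cnt]
36. n3.ok = "zm"  ["zm"]
37. n3.fin = -7  [D.fin + D.wid - 33]
38. n23.wid = false  [terminal]
39. n2.depth = 4  [S.fin * -2 - 10]
40. n2.lab = "xzm"  ["x" ++ S.ok]
41. n0.ok = "yxzm"  ["y" ++ B.lab]
42. n0.fin = 14  [len(h.mk) + 12]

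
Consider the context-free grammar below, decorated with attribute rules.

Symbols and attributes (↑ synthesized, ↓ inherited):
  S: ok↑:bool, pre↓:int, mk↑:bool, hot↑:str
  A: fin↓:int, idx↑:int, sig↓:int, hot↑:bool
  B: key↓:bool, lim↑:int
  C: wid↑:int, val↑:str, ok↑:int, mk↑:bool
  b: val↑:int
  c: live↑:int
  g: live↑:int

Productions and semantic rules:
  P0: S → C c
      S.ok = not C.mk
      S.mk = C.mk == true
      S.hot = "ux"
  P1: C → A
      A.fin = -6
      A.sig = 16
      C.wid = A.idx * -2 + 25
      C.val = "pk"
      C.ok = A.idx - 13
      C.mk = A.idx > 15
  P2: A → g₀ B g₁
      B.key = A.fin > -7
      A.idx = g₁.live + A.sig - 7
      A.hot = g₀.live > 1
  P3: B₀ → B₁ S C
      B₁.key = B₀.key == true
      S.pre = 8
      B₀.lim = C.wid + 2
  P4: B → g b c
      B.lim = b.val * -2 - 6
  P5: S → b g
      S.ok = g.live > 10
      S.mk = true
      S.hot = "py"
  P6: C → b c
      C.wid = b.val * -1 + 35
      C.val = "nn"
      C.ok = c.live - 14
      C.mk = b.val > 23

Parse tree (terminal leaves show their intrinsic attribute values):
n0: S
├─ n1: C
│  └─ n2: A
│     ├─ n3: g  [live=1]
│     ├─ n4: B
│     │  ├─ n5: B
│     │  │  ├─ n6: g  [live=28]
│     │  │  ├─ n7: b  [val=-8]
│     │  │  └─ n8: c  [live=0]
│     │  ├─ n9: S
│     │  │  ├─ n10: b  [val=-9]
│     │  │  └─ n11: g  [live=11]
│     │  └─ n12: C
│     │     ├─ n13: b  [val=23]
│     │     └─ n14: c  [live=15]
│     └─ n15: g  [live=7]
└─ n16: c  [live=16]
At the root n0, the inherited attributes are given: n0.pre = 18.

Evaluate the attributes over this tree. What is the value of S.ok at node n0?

1. n0.pre = 18  [given at root]
2. n2.fin = -6  [-6]
3. n2.sig = 16  [16]
4. n3.live = 1  [terminal]
5. n4.key = true  [A.fin > -7]
6. n5.key = true  [B₀.key == true]
7. n6.live = 28  [terminal]
8. n7.val = -8  [terminal]
9. n8.live = 0  [terminal]
10. n5.lim = 10  [b.val * -2 - 6]
11. n9.pre = 8  [8]
12. n10.val = -9  [terminal]
13. n11.live = 11  [terminal]
14. n9.ok = true  [g.live > 10]
15. n9.mk = true  [true]
16. n9.hot = "py"  ["py"]
17. n13.val = 23  [terminal]
18. n14.live = 15  [terminal]
19. n12.wid = 12  [b.val * -1 + 35]
20. n12.val = "nn"  ["nn"]
21. n12.ok = 1  [c.live - 14]
22. n12.mk = false  [b.val > 23]
23. n4.lim = 14  [C.wid + 2]
24. n15.live = 7  [terminal]
25. n2.idx = 16  [g₁.live + A.sig - 7]
26. n2.hot = false  [g₀.live > 1]
27. n1.wid = -7  [A.idx * -2 + 25]
28. n1.val = "pk"  ["pk"]
29. n1.ok = 3  [A.idx - 13]
30. n1.mk = true  [A.idx > 15]
31. n16.live = 16  [terminal]
32. n0.ok = false  [not C.mk]
33. n0.mk = true  [C.mk == true]
34. n0.hot = "ux"  ["ux"]

false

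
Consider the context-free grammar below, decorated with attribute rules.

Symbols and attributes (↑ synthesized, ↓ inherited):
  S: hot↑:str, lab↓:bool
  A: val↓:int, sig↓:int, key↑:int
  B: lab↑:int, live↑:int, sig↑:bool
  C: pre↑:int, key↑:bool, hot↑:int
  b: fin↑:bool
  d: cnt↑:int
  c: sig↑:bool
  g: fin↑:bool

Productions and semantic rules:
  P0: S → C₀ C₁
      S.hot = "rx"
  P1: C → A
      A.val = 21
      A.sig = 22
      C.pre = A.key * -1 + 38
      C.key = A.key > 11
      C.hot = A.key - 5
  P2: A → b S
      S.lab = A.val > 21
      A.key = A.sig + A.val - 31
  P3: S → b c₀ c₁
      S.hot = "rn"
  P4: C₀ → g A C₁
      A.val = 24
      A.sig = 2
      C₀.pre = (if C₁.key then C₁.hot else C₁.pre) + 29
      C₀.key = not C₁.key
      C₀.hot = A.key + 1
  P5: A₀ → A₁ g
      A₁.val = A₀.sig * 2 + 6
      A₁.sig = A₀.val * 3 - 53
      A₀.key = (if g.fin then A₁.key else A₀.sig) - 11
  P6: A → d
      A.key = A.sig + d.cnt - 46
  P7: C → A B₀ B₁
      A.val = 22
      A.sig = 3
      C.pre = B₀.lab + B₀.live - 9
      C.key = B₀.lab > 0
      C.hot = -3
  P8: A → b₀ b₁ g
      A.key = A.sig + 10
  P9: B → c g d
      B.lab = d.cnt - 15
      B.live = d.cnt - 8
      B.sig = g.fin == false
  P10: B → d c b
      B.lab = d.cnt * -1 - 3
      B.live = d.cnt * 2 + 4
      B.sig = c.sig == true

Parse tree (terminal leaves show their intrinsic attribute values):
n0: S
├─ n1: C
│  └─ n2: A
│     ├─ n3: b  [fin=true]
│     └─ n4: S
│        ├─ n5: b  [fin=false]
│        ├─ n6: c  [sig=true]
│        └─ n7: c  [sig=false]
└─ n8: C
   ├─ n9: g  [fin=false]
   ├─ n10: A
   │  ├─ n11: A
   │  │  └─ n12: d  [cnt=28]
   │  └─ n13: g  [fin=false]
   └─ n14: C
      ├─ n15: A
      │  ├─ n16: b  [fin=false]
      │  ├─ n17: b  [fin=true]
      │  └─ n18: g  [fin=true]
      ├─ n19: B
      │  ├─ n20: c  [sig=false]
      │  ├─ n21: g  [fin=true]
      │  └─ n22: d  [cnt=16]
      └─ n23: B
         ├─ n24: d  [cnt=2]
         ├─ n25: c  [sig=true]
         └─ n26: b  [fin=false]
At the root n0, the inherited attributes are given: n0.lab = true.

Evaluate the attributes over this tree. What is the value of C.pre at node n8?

26

1. n0.lab = true  [given at root]
2. n2.val = 21  [21]
3. n2.sig = 22  [22]
4. n3.fin = true  [terminal]
5. n4.lab = false  [A.val > 21]
6. n5.fin = false  [terminal]
7. n6.sig = true  [terminal]
8. n7.sig = false  [terminal]
9. n4.hot = "rn"  ["rn"]
10. n2.key = 12  [A.sig + A.val - 31]
11. n1.pre = 26  [A.key * -1 + 38]
12. n1.key = true  [A.key > 11]
13. n1.hot = 7  [A.key - 5]
14. n9.fin = false  [terminal]
15. n10.val = 24  [24]
16. n10.sig = 2  [2]
17. n11.val = 10  [A₀.sig * 2 + 6]
18. n11.sig = 19  [A₀.val * 3 - 53]
19. n12.cnt = 28  [terminal]
20. n11.key = 1  [A.sig + d.cnt - 46]
21. n13.fin = false  [terminal]
22. n10.key = -9  [(if g.fin then A₁.key else A₀.sig) - 11]
23. n15.val = 22  [22]
24. n15.sig = 3  [3]
25. n16.fin = false  [terminal]
26. n17.fin = true  [terminal]
27. n18.fin = true  [terminal]
28. n15.key = 13  [A.sig + 10]
29. n20.sig = false  [terminal]
30. n21.fin = true  [terminal]
31. n22.cnt = 16  [terminal]
32. n19.lab = 1  [d.cnt - 15]
33. n19.live = 8  [d.cnt - 8]
34. n19.sig = false  [g.fin == false]
35. n24.cnt = 2  [terminal]
36. n25.sig = true  [terminal]
37. n26.fin = false  [terminal]
38. n23.lab = -5  [d.cnt * -1 - 3]
39. n23.live = 8  [d.cnt * 2 + 4]
40. n23.sig = true  [c.sig == true]
41. n14.pre = 0  [B₀.lab + B₀.live - 9]
42. n14.key = true  [B₀.lab > 0]
43. n14.hot = -3  [-3]
44. n8.pre = 26  [(if C₁.key then C₁.hot else C₁.pre) + 29]
45. n8.key = false  [not C₁.key]
46. n8.hot = -8  [A.key + 1]
47. n0.hot = "rx"  ["rx"]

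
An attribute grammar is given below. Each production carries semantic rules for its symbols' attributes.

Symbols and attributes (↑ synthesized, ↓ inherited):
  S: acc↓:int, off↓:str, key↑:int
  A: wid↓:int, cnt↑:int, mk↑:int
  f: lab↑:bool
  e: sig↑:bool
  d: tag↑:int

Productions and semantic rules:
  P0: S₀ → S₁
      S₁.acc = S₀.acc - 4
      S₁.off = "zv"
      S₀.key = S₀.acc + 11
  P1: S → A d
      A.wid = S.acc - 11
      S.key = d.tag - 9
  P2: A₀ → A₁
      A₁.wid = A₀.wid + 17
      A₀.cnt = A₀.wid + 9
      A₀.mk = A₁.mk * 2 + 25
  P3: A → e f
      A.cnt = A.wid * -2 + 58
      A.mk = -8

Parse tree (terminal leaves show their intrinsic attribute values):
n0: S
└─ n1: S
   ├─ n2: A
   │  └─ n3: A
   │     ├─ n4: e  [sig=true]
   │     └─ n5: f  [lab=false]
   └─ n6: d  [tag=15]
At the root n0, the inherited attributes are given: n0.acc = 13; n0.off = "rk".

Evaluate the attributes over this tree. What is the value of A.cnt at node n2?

1. n0.acc = 13  [given at root]
2. n0.off = "rk"  [given at root]
3. n1.acc = 9  [S₀.acc - 4]
4. n1.off = "zv"  ["zv"]
5. n2.wid = -2  [S.acc - 11]
6. n3.wid = 15  [A₀.wid + 17]
7. n4.sig = true  [terminal]
8. n5.lab = false  [terminal]
9. n3.cnt = 28  [A.wid * -2 + 58]
10. n3.mk = -8  [-8]
11. n2.cnt = 7  [A₀.wid + 9]
12. n2.mk = 9  [A₁.mk * 2 + 25]
13. n6.tag = 15  [terminal]
14. n1.key = 6  [d.tag - 9]
15. n0.key = 24  [S₀.acc + 11]

7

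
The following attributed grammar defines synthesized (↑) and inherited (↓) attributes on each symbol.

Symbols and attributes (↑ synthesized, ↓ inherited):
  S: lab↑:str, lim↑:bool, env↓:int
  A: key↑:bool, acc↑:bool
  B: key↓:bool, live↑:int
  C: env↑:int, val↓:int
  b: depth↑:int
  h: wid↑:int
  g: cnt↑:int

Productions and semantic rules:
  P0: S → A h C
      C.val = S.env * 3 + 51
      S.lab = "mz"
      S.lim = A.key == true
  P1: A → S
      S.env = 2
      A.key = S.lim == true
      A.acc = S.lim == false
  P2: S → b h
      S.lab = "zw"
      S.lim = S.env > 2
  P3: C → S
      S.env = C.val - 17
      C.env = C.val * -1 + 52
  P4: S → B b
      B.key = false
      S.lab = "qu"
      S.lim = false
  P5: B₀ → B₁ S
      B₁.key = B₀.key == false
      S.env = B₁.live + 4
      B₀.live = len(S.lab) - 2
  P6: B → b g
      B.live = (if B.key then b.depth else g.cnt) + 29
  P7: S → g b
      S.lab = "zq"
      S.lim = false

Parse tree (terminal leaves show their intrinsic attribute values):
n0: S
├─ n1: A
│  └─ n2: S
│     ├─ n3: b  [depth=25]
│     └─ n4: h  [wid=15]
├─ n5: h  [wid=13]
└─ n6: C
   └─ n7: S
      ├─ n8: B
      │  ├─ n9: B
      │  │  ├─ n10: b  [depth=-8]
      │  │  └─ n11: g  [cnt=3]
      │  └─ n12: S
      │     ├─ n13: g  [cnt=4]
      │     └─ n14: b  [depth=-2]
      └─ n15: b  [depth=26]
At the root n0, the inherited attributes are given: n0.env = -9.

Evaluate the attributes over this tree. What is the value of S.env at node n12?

25

1. n0.env = -9  [given at root]
2. n2.env = 2  [2]
3. n3.depth = 25  [terminal]
4. n4.wid = 15  [terminal]
5. n2.lab = "zw"  ["zw"]
6. n2.lim = false  [S.env > 2]
7. n1.key = false  [S.lim == true]
8. n1.acc = true  [S.lim == false]
9. n5.wid = 13  [terminal]
10. n6.val = 24  [S.env * 3 + 51]
11. n7.env = 7  [C.val - 17]
12. n8.key = false  [false]
13. n9.key = true  [B₀.key == false]
14. n10.depth = -8  [terminal]
15. n11.cnt = 3  [terminal]
16. n9.live = 21  [(if B.key then b.depth else g.cnt) + 29]
17. n12.env = 25  [B₁.live + 4]
18. n13.cnt = 4  [terminal]
19. n14.depth = -2  [terminal]
20. n12.lab = "zq"  ["zq"]
21. n12.lim = false  [false]
22. n8.live = 0  [len(S.lab) - 2]
23. n15.depth = 26  [terminal]
24. n7.lab = "qu"  ["qu"]
25. n7.lim = false  [false]
26. n6.env = 28  [C.val * -1 + 52]
27. n0.lab = "mz"  ["mz"]
28. n0.lim = false  [A.key == true]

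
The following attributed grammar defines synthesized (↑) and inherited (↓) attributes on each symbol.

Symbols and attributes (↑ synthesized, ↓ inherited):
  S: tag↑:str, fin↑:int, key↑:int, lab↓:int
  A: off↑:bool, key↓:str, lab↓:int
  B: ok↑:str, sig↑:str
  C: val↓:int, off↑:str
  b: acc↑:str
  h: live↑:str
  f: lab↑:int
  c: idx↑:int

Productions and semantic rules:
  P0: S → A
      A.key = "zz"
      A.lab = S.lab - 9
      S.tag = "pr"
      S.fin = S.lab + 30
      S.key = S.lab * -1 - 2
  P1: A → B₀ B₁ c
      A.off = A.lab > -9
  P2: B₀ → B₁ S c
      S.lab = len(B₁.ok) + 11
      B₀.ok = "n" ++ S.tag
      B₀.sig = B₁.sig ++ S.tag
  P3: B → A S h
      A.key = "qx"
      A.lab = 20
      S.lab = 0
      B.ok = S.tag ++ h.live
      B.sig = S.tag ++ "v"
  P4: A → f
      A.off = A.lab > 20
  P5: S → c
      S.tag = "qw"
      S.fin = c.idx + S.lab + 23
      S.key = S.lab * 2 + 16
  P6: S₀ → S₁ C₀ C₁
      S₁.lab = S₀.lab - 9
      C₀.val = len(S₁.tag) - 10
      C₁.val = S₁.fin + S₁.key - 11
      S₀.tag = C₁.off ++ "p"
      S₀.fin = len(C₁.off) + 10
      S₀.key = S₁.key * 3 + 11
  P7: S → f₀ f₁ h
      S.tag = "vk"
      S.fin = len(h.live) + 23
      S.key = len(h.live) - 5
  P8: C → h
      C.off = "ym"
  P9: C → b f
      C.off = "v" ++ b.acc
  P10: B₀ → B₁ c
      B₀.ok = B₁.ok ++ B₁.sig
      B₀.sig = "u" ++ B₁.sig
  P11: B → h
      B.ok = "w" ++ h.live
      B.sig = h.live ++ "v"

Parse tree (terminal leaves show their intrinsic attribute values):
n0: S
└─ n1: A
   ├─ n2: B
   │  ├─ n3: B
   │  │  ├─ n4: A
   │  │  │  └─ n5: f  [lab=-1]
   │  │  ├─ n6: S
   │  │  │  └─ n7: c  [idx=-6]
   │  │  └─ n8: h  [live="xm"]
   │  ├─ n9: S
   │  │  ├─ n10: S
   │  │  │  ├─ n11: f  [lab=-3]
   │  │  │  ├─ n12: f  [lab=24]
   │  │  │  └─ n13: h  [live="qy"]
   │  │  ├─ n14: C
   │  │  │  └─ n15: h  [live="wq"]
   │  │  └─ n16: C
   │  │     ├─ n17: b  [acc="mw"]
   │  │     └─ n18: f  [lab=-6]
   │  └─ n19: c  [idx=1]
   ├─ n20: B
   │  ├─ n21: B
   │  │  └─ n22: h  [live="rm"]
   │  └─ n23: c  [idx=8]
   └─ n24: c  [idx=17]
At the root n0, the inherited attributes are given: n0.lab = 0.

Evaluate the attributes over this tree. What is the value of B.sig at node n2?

"qwvvmwp"

1. n0.lab = 0  [given at root]
2. n1.key = "zz"  ["zz"]
3. n1.lab = -9  [S.lab - 9]
4. n4.key = "qx"  ["qx"]
5. n4.lab = 20  [20]
6. n5.lab = -1  [terminal]
7. n4.off = false  [A.lab > 20]
8. n6.lab = 0  [0]
9. n7.idx = -6  [terminal]
10. n6.tag = "qw"  ["qw"]
11. n6.fin = 17  [c.idx + S.lab + 23]
12. n6.key = 16  [S.lab * 2 + 16]
13. n8.live = "xm"  [terminal]
14. n3.ok = "qwxm"  [S.tag ++ h.live]
15. n3.sig = "qwv"  [S.tag ++ "v"]
16. n9.lab = 15  [len(B₁.ok) + 11]
17. n10.lab = 6  [S₀.lab - 9]
18. n11.lab = -3  [terminal]
19. n12.lab = 24  [terminal]
20. n13.live = "qy"  [terminal]
21. n10.tag = "vk"  ["vk"]
22. n10.fin = 25  [len(h.live) + 23]
23. n10.key = -3  [len(h.live) - 5]
24. n14.val = -8  [len(S₁.tag) - 10]
25. n15.live = "wq"  [terminal]
26. n14.off = "ym"  ["ym"]
27. n16.val = 11  [S₁.fin + S₁.key - 11]
28. n17.acc = "mw"  [terminal]
29. n18.lab = -6  [terminal]
30. n16.off = "vmw"  ["v" ++ b.acc]
31. n9.tag = "vmwp"  [C₁.off ++ "p"]
32. n9.fin = 13  [len(C₁.off) + 10]
33. n9.key = 2  [S₁.key * 3 + 11]
34. n19.idx = 1  [terminal]
35. n2.ok = "nvmwp"  ["n" ++ S.tag]
36. n2.sig = "qwvvmwp"  [B₁.sig ++ S.tag]
37. n22.live = "rm"  [terminal]
38. n21.ok = "wrm"  ["w" ++ h.live]
39. n21.sig = "rmv"  [h.live ++ "v"]
40. n23.idx = 8  [terminal]
41. n20.ok = "wrmrmv"  [B₁.ok ++ B₁.sig]
42. n20.sig = "urmv"  ["u" ++ B₁.sig]
43. n24.idx = 17  [terminal]
44. n1.off = false  [A.lab > -9]
45. n0.tag = "pr"  ["pr"]
46. n0.fin = 30  [S.lab + 30]
47. n0.key = -2  [S.lab * -1 - 2]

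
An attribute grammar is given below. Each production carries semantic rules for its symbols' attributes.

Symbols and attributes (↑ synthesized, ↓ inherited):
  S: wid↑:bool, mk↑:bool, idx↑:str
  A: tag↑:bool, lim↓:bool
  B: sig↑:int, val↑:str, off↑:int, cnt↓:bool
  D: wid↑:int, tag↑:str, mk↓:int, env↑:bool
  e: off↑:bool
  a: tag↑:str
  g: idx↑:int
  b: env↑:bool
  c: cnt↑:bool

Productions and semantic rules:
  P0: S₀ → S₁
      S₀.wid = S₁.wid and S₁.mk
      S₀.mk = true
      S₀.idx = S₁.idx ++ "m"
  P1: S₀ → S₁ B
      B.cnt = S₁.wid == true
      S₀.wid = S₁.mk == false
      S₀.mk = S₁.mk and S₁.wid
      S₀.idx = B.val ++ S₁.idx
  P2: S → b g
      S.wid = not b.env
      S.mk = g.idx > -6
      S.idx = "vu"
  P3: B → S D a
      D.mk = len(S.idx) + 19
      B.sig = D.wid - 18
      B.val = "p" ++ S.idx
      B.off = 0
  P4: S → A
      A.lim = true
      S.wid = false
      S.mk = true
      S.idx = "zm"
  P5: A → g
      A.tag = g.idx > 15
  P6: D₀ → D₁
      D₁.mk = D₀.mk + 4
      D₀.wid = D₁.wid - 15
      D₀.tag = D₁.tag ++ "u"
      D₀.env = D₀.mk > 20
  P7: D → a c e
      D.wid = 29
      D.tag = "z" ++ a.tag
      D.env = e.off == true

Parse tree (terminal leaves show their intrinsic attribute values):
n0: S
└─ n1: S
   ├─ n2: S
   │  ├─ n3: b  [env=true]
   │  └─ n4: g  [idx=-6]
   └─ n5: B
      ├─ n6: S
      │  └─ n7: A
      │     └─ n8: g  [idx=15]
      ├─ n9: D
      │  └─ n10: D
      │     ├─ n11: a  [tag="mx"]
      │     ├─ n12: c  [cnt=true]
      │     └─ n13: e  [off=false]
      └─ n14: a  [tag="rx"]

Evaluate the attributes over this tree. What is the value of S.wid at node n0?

1. n3.env = true  [terminal]
2. n4.idx = -6  [terminal]
3. n2.wid = false  [not b.env]
4. n2.mk = false  [g.idx > -6]
5. n2.idx = "vu"  ["vu"]
6. n5.cnt = false  [S₁.wid == true]
7. n7.lim = true  [true]
8. n8.idx = 15  [terminal]
9. n7.tag = false  [g.idx > 15]
10. n6.wid = false  [false]
11. n6.mk = true  [true]
12. n6.idx = "zm"  ["zm"]
13. n9.mk = 21  [len(S.idx) + 19]
14. n10.mk = 25  [D₀.mk + 4]
15. n11.tag = "mx"  [terminal]
16. n12.cnt = true  [terminal]
17. n13.off = false  [terminal]
18. n10.wid = 29  [29]
19. n10.tag = "zmx"  ["z" ++ a.tag]
20. n10.env = false  [e.off == true]
21. n9.wid = 14  [D₁.wid - 15]
22. n9.tag = "zmxu"  [D₁.tag ++ "u"]
23. n9.env = true  [D₀.mk > 20]
24. n14.tag = "rx"  [terminal]
25. n5.sig = -4  [D.wid - 18]
26. n5.val = "pzm"  ["p" ++ S.idx]
27. n5.off = 0  [0]
28. n1.wid = true  [S₁.mk == false]
29. n1.mk = false  [S₁.mk and S₁.wid]
30. n1.idx = "pzmvu"  [B.val ++ S₁.idx]
31. n0.wid = false  [S₁.wid and S₁.mk]
32. n0.mk = true  [true]
33. n0.idx = "pzmvum"  [S₁.idx ++ "m"]

false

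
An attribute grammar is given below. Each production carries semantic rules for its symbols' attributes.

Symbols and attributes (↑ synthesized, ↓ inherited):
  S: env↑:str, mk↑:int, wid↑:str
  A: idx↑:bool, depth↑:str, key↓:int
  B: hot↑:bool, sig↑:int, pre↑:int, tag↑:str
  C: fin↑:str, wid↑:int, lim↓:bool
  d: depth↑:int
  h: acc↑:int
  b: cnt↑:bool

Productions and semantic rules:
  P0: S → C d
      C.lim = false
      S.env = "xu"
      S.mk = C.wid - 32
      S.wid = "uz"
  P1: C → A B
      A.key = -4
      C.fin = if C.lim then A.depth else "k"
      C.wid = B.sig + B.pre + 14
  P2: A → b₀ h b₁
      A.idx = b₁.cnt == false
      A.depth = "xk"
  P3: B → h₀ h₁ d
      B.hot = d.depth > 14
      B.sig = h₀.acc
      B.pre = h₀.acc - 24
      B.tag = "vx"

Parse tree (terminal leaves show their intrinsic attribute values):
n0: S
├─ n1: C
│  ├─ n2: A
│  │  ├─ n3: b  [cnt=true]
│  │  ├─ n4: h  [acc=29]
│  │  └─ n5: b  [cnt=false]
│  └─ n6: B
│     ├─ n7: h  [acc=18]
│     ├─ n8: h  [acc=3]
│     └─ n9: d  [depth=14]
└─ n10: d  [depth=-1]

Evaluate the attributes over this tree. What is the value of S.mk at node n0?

1. n1.lim = false  [false]
2. n2.key = -4  [-4]
3. n3.cnt = true  [terminal]
4. n4.acc = 29  [terminal]
5. n5.cnt = false  [terminal]
6. n2.idx = true  [b₁.cnt == false]
7. n2.depth = "xk"  ["xk"]
8. n7.acc = 18  [terminal]
9. n8.acc = 3  [terminal]
10. n9.depth = 14  [terminal]
11. n6.hot = false  [d.depth > 14]
12. n6.sig = 18  [h₀.acc]
13. n6.pre = -6  [h₀.acc - 24]
14. n6.tag = "vx"  ["vx"]
15. n1.fin = "k"  [if C.lim then A.depth else "k"]
16. n1.wid = 26  [B.sig + B.pre + 14]
17. n10.depth = -1  [terminal]
18. n0.env = "xu"  ["xu"]
19. n0.mk = -6  [C.wid - 32]
20. n0.wid = "uz"  ["uz"]

-6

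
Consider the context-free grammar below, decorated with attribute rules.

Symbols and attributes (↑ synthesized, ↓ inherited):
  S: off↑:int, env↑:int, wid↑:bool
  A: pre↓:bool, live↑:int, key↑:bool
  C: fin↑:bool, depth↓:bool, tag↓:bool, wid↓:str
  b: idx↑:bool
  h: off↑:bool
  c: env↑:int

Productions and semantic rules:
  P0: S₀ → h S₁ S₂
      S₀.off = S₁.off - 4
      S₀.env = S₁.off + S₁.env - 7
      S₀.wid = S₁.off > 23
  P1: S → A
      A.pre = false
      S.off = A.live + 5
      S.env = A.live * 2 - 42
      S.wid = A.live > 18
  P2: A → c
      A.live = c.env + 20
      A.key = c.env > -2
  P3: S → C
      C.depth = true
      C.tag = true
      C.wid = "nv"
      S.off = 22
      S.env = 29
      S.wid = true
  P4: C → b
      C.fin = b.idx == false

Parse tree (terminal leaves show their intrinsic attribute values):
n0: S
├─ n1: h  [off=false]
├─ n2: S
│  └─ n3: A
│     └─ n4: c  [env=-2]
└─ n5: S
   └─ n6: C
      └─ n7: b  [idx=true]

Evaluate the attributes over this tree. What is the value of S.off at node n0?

19

1. n1.off = false  [terminal]
2. n3.pre = false  [false]
3. n4.env = -2  [terminal]
4. n3.live = 18  [c.env + 20]
5. n3.key = false  [c.env > -2]
6. n2.off = 23  [A.live + 5]
7. n2.env = -6  [A.live * 2 - 42]
8. n2.wid = false  [A.live > 18]
9. n6.depth = true  [true]
10. n6.tag = true  [true]
11. n6.wid = "nv"  ["nv"]
12. n7.idx = true  [terminal]
13. n6.fin = false  [b.idx == false]
14. n5.off = 22  [22]
15. n5.env = 29  [29]
16. n5.wid = true  [true]
17. n0.off = 19  [S₁.off - 4]
18. n0.env = 10  [S₁.off + S₁.env - 7]
19. n0.wid = false  [S₁.off > 23]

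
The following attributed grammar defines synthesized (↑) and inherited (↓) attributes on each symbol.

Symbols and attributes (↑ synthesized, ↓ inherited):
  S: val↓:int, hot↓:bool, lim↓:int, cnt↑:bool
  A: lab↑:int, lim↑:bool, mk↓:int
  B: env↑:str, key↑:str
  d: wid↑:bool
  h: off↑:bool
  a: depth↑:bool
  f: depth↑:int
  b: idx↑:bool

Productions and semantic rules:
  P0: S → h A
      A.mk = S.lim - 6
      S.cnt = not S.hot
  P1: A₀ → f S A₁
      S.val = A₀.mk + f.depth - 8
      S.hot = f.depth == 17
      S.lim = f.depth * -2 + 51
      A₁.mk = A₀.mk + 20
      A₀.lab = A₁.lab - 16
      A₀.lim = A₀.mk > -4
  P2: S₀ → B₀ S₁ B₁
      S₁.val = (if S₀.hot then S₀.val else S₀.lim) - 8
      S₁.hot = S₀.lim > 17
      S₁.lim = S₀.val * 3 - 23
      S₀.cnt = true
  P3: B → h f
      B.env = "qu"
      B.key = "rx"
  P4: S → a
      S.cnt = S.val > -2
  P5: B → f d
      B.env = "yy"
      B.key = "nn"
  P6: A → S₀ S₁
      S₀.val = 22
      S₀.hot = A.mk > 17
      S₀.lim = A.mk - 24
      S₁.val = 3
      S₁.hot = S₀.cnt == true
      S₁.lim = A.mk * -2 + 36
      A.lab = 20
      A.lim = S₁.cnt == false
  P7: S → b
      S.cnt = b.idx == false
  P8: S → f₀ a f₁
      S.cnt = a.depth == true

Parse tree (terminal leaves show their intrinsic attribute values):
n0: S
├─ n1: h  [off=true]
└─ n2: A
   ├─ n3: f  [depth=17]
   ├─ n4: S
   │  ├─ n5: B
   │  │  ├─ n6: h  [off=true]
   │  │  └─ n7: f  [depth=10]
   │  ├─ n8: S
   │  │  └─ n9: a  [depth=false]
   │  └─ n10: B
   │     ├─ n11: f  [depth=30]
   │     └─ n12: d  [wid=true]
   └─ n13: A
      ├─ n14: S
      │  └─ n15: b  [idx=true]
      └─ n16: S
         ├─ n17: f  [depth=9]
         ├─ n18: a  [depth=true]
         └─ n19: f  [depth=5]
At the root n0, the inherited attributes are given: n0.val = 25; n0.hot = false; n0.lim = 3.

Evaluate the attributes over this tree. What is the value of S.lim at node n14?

-7

1. n0.val = 25  [given at root]
2. n0.hot = false  [given at root]
3. n0.lim = 3  [given at root]
4. n1.off = true  [terminal]
5. n2.mk = -3  [S.lim - 6]
6. n3.depth = 17  [terminal]
7. n4.val = 6  [A₀.mk + f.depth - 8]
8. n4.hot = true  [f.depth == 17]
9. n4.lim = 17  [f.depth * -2 + 51]
10. n6.off = true  [terminal]
11. n7.depth = 10  [terminal]
12. n5.env = "qu"  ["qu"]
13. n5.key = "rx"  ["rx"]
14. n8.val = -2  [(if S₀.hot then S₀.val else S₀.lim) - 8]
15. n8.hot = false  [S₀.lim > 17]
16. n8.lim = -5  [S₀.val * 3 - 23]
17. n9.depth = false  [terminal]
18. n8.cnt = false  [S.val > -2]
19. n11.depth = 30  [terminal]
20. n12.wid = true  [terminal]
21. n10.env = "yy"  ["yy"]
22. n10.key = "nn"  ["nn"]
23. n4.cnt = true  [true]
24. n13.mk = 17  [A₀.mk + 20]
25. n14.val = 22  [22]
26. n14.hot = false  [A.mk > 17]
27. n14.lim = -7  [A.mk - 24]
28. n15.idx = true  [terminal]
29. n14.cnt = false  [b.idx == false]
30. n16.val = 3  [3]
31. n16.hot = false  [S₀.cnt == true]
32. n16.lim = 2  [A.mk * -2 + 36]
33. n17.depth = 9  [terminal]
34. n18.depth = true  [terminal]
35. n19.depth = 5  [terminal]
36. n16.cnt = true  [a.depth == true]
37. n13.lab = 20  [20]
38. n13.lim = false  [S₁.cnt == false]
39. n2.lab = 4  [A₁.lab - 16]
40. n2.lim = true  [A₀.mk > -4]
41. n0.cnt = true  [not S.hot]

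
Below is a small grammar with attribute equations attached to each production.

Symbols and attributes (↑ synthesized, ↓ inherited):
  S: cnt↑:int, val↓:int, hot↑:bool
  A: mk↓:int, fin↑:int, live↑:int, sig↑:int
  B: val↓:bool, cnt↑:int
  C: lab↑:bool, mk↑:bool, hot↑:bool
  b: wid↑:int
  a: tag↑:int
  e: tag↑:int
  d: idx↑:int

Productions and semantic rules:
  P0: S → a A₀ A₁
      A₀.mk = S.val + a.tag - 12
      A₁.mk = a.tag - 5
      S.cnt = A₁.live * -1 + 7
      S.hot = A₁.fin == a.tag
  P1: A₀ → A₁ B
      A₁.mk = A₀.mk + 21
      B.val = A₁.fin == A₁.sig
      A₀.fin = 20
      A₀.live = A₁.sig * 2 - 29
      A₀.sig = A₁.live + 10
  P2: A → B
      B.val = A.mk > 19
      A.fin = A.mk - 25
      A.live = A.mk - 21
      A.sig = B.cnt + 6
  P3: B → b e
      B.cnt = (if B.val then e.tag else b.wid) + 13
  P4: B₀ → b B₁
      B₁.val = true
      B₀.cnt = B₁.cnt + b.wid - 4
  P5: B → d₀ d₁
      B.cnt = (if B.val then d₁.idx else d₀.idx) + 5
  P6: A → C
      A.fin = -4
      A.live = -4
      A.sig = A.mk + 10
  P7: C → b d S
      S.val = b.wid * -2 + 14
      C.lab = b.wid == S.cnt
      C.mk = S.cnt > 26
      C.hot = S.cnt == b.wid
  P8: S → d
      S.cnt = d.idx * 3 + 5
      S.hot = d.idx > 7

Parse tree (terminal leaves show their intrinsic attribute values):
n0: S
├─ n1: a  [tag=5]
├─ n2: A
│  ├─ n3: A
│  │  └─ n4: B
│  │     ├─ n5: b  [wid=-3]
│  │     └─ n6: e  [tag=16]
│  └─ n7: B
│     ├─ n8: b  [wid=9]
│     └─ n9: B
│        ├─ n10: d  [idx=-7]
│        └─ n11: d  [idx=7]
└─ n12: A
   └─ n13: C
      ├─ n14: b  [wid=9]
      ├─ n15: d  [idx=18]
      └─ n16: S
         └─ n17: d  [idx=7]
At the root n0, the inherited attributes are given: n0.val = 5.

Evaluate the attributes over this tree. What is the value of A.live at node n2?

1. n0.val = 5  [given at root]
2. n1.tag = 5  [terminal]
3. n2.mk = -2  [S.val + a.tag - 12]
4. n3.mk = 19  [A₀.mk + 21]
5. n4.val = false  [A.mk > 19]
6. n5.wid = -3  [terminal]
7. n6.tag = 16  [terminal]
8. n4.cnt = 10  [(if B.val then e.tag else b.wid) + 13]
9. n3.fin = -6  [A.mk - 25]
10. n3.live = -2  [A.mk - 21]
11. n3.sig = 16  [B.cnt + 6]
12. n7.val = false  [A₁.fin == A₁.sig]
13. n8.wid = 9  [terminal]
14. n9.val = true  [true]
15. n10.idx = -7  [terminal]
16. n11.idx = 7  [terminal]
17. n9.cnt = 12  [(if B.val then d₁.idx else d₀.idx) + 5]
18. n7.cnt = 17  [B₁.cnt + b.wid - 4]
19. n2.fin = 20  [20]
20. n2.live = 3  [A₁.sig * 2 - 29]
21. n2.sig = 8  [A₁.live + 10]
22. n12.mk = 0  [a.tag - 5]
23. n14.wid = 9  [terminal]
24. n15.idx = 18  [terminal]
25. n16.val = -4  [b.wid * -2 + 14]
26. n17.idx = 7  [terminal]
27. n16.cnt = 26  [d.idx * 3 + 5]
28. n16.hot = false  [d.idx > 7]
29. n13.lab = false  [b.wid == S.cnt]
30. n13.mk = false  [S.cnt > 26]
31. n13.hot = false  [S.cnt == b.wid]
32. n12.fin = -4  [-4]
33. n12.live = -4  [-4]
34. n12.sig = 10  [A.mk + 10]
35. n0.cnt = 11  [A₁.live * -1 + 7]
36. n0.hot = false  [A₁.fin == a.tag]

3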